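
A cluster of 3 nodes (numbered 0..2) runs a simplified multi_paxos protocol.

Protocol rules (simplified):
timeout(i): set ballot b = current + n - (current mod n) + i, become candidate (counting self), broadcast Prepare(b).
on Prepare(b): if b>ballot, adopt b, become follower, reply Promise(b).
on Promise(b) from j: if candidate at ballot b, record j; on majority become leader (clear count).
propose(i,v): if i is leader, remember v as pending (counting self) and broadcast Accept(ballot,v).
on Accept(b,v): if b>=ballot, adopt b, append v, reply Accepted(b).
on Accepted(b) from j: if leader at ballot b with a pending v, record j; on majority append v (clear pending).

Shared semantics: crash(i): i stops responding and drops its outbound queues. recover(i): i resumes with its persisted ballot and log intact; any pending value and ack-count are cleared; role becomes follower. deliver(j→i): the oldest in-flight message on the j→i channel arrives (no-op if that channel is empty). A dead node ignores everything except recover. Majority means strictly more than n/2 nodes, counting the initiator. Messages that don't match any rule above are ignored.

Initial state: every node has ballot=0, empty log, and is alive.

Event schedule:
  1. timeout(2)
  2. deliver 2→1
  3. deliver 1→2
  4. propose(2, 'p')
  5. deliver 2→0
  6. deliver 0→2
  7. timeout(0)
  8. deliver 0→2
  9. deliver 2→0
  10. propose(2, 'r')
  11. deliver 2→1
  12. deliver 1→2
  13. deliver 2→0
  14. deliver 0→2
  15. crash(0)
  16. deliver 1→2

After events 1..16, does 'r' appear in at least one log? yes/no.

no

step 1 timeout(2): 2={cand,b=5,log=-}
step 2 deliver 2→1: 1={foll,b=5,log=-}
step 3 deliver 1→2: 2={lead,b=5,log=-}
step 4 propose(2,'p'): —
step 5 deliver 2→0: 0={foll,b=5,log=-}
step 6 deliver 0→2: —
step 7 timeout(0): 0={cand,b=6,log=-}
step 8 deliver 0→2: 2={foll,b=6,log=-}
step 9 deliver 2→0: —
step 10 propose(2,'r'): —
step 11 deliver 2→1: 1={foll,b=5,log=p}
step 12 deliver 1→2: —
step 13 deliver 2→0: 0={lead,b=6,log=-}
step 14 deliver 0→2: —
step 15 crash(0): 0={✗lead,b=6,log=-}
step 16 deliver 1→2: —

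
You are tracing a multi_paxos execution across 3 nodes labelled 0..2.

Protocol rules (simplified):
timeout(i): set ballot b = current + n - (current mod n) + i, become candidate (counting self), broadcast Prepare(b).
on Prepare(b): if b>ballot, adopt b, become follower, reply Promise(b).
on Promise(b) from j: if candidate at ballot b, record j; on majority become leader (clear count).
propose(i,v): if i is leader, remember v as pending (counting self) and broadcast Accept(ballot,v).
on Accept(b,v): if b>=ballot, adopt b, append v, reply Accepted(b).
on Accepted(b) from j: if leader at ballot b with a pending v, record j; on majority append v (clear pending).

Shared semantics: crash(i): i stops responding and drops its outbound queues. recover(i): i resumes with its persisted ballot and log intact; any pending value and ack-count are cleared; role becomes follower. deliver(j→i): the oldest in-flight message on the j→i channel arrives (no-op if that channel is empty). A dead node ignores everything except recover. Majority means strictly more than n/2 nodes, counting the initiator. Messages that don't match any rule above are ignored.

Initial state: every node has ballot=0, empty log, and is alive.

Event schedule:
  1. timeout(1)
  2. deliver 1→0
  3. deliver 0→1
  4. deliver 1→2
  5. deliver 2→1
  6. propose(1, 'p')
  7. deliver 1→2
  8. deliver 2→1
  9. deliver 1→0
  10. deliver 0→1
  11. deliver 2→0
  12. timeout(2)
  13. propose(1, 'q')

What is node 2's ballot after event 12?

[1] timeout(1) → N1(cand b4 [-])
[2] deliver 1→0 → N0(foll b4 [-])
[3] deliver 0→1 → N1(lead b4 [-])
[4] deliver 1→2 → N2(foll b4 [-])
[5] deliver 2→1 → ∅
[6] propose(1,'p') → ∅
[7] deliver 1→2 → N2(foll b4 [p])
[8] deliver 2→1 → N1(lead b4 [p])
[9] deliver 1→0 → N0(foll b4 [p])
[10] deliver 0→1 → ∅
[11] deliver 2→0 → ∅
[12] timeout(2) → N2(cand b8 [p])

8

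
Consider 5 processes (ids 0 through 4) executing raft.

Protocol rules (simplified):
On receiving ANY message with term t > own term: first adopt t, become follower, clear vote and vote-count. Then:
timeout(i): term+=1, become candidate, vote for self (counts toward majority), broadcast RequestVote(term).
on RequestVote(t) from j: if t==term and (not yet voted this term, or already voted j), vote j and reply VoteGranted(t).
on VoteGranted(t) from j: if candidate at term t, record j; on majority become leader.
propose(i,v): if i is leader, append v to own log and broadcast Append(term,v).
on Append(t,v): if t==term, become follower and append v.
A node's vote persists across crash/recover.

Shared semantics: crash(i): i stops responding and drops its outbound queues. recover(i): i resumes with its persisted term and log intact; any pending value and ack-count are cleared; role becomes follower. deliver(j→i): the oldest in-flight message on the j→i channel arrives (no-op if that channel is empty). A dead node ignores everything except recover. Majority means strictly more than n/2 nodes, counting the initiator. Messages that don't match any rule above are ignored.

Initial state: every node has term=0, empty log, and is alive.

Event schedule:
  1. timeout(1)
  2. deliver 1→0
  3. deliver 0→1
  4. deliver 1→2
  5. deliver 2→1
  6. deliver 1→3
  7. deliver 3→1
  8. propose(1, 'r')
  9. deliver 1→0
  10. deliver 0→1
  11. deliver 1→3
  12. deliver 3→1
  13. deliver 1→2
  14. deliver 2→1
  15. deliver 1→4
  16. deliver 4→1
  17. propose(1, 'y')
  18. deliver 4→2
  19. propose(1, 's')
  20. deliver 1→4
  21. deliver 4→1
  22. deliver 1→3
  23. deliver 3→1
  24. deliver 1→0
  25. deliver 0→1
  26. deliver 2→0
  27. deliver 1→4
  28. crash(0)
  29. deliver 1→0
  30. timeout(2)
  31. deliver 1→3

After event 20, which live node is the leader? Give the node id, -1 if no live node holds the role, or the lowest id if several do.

1

1. timeout(1):  <1:cand t1 ->
2. deliver 1→0:  <0:foll t1 ->
3. deliver 0→1:  nop
4. deliver 1→2:  <2:foll t1 ->
5. deliver 2→1:  <1:lead t1 ->
6. deliver 1→3:  <3:foll t1 ->
7. deliver 3→1:  nop
8. propose(1,'r'):  <1:lead t1 r>
9. deliver 1→0:  <0:foll t1 r>
10. deliver 0→1:  nop
11. deliver 1→3:  <3:foll t1 r>
12. deliver 3→1:  nop
13. deliver 1→2:  <2:foll t1 r>
14. deliver 2→1:  nop
15. deliver 1→4:  <4:foll t1 ->
16. deliver 4→1:  nop
17. propose(1,'y'):  <1:lead t1 r,y>
18. deliver 4→2:  nop
19. propose(1,'s'):  <1:lead t1 r,y,s>
20. deliver 1→4:  <4:foll t1 r>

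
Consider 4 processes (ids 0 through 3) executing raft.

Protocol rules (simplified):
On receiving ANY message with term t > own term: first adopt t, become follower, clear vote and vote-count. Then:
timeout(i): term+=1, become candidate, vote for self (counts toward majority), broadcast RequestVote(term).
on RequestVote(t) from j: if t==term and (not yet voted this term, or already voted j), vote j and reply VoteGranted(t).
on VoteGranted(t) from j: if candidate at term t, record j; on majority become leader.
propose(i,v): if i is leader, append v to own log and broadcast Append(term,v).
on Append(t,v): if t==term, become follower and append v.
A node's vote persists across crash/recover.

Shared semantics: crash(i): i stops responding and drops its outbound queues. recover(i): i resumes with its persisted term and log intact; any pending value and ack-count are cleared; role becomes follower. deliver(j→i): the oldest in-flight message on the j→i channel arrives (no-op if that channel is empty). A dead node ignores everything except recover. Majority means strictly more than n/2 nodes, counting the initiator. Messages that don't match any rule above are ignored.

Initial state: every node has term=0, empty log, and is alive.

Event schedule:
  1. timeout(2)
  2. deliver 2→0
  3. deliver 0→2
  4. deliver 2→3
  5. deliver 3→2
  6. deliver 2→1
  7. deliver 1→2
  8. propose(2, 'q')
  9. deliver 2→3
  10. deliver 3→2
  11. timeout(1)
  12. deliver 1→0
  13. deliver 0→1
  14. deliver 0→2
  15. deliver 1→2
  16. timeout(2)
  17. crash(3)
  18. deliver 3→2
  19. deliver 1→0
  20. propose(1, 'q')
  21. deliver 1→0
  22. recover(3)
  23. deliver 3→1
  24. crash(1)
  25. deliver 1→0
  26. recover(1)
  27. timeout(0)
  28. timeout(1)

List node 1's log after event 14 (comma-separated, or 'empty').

[1] timeout(2) → N2(cand t1 [-])
[2] deliver 2→0 → N0(foll t1 [-])
[3] deliver 0→2 → ∅
[4] deliver 2→3 → N3(foll t1 [-])
[5] deliver 3→2 → N2(lead t1 [-])
[6] deliver 2→1 → N1(foll t1 [-])
[7] deliver 1→2 → ∅
[8] propose(2,'q') → N2(lead t1 [q])
[9] deliver 2→3 → N3(foll t1 [q])
[10] deliver 3→2 → ∅
[11] timeout(1) → N1(cand t2 [-])
[12] deliver 1→0 → N0(foll t2 [-])
[13] deliver 0→1 → ∅
[14] deliver 0→2 → ∅

empty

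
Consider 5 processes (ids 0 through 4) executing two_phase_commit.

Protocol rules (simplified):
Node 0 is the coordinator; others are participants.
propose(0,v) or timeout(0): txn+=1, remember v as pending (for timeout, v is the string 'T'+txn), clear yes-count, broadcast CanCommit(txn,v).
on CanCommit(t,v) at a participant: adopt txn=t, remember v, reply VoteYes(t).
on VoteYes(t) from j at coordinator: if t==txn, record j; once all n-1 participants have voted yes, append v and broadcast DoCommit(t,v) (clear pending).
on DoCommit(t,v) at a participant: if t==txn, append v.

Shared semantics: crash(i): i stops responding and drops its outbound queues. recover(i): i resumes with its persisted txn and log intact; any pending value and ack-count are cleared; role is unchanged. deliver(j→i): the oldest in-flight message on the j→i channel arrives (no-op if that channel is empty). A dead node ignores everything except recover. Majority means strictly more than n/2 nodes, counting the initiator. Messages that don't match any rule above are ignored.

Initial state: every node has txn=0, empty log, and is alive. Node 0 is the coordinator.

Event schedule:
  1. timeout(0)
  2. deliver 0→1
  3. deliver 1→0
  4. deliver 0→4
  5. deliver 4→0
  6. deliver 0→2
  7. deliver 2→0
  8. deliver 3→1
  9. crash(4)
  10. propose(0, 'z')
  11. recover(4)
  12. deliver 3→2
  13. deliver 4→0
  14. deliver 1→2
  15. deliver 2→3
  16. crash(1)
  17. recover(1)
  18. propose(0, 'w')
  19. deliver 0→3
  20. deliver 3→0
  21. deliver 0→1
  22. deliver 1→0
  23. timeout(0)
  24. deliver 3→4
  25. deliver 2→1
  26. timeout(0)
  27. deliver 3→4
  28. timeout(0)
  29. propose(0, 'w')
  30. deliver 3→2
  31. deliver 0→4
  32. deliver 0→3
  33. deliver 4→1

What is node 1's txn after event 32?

e1 timeout(0): 0[coor,t=1,-]
e2 deliver 0→1: 1[part,t=1,-]
e3 deliver 1→0: ·
e4 deliver 0→4: 4[part,t=1,-]
e5 deliver 4→0: ·
e6 deliver 0→2: 2[part,t=1,-]
e7 deliver 2→0: ·
e8 deliver 3→1: ·
e9 crash(4): 4[✗part,t=1,-]
e10 propose(0,'z'): 0[coor,t=2,-]
e11 recover(4): 4[part,t=1,-]
e12 deliver 3→2: ·
e13 deliver 4→0: ·
e14 deliver 1→2: ·
e15 deliver 2→3: ·
e16 crash(1): 1[✗part,t=1,-]
e17 recover(1): 1[part,t=1,-]
e18 propose(0,'w'): 0[coor,t=3,-]
e19 deliver 0→3: 3[part,t=1,-]
e20 deliver 3→0: ·
e21 deliver 0→1: 1[part,t=2,-]
e22 deliver 1→0: ·
e23 timeout(0): 0[coor,t=4,-]
e24 deliver 3→4: ·
e25 deliver 2→1: ·
e26 timeout(0): 0[coor,t=5,-]
e27 deliver 3→4: ·
e28 timeout(0): 0[coor,t=6,-]
e29 propose(0,'w'): 0[coor,t=7,-]
e30 deliver 3→2: ·
e31 deliver 0→4: 4[part,t=2,-]
e32 deliver 0→3: 3[part,t=2,-]

2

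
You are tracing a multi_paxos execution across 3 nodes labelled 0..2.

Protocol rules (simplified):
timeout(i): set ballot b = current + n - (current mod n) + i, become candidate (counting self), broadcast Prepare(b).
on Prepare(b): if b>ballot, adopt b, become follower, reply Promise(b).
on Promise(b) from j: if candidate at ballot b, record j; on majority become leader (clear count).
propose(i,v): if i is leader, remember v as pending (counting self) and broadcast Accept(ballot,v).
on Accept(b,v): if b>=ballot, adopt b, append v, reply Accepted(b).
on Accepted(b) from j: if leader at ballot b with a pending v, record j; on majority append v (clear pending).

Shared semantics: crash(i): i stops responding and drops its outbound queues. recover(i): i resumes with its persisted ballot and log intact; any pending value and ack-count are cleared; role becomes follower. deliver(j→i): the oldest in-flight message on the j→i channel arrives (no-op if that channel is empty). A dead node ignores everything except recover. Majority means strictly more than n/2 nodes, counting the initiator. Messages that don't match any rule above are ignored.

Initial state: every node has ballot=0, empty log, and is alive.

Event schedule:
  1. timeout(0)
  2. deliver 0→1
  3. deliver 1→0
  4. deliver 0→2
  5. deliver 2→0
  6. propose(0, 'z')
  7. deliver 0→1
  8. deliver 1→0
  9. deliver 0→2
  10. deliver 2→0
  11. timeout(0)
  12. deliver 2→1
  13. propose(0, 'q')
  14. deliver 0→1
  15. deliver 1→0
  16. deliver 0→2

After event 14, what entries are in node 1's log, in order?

z

step 1 timeout(0): 0={cand,b=3,log=-}
step 2 deliver 0→1: 1={foll,b=3,log=-}
step 3 deliver 1→0: 0={lead,b=3,log=-}
step 4 deliver 0→2: 2={foll,b=3,log=-}
step 5 deliver 2→0: —
step 6 propose(0,'z'): —
step 7 deliver 0→1: 1={foll,b=3,log=z}
step 8 deliver 1→0: 0={lead,b=3,log=z}
step 9 deliver 0→2: 2={foll,b=3,log=z}
step 10 deliver 2→0: —
step 11 timeout(0): 0={cand,b=6,log=z}
step 12 deliver 2→1: —
step 13 propose(0,'q'): —
step 14 deliver 0→1: 1={foll,b=6,log=z}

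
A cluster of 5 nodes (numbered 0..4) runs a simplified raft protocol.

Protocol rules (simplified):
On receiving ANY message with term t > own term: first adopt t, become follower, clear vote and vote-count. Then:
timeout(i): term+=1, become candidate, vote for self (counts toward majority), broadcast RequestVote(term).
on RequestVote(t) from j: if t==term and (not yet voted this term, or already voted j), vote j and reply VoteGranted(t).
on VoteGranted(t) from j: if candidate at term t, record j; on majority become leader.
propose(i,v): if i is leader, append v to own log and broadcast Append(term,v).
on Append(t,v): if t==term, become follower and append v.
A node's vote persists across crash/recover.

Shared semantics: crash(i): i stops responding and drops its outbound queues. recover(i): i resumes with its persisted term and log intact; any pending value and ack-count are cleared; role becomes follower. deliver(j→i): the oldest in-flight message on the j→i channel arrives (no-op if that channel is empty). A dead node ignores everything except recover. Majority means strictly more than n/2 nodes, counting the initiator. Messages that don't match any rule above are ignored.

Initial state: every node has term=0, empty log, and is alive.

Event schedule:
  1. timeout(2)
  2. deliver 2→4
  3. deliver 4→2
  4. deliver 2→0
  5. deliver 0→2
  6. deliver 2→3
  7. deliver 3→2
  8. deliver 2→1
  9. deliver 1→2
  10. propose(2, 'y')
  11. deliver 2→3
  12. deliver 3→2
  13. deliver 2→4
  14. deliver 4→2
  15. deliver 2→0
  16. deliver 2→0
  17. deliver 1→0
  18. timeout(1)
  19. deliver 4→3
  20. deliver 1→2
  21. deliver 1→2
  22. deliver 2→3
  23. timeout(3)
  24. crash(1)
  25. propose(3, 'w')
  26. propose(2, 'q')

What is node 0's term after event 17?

[1] timeout(2) → N2(cand t1 [-])
[2] deliver 2→4 → N4(foll t1 [-])
[3] deliver 4→2 → ∅
[4] deliver 2→0 → N0(foll t1 [-])
[5] deliver 0→2 → N2(lead t1 [-])
[6] deliver 2→3 → N3(foll t1 [-])
[7] deliver 3→2 → ∅
[8] deliver 2→1 → N1(foll t1 [-])
[9] deliver 1→2 → ∅
[10] propose(2,'y') → N2(lead t1 [y])
[11] deliver 2→3 → N3(foll t1 [y])
[12] deliver 3→2 → ∅
[13] deliver 2→4 → N4(foll t1 [y])
[14] deliver 4→2 → ∅
[15] deliver 2→0 → N0(foll t1 [y])
[16] deliver 2→0 → ∅
[17] deliver 1→0 → ∅

1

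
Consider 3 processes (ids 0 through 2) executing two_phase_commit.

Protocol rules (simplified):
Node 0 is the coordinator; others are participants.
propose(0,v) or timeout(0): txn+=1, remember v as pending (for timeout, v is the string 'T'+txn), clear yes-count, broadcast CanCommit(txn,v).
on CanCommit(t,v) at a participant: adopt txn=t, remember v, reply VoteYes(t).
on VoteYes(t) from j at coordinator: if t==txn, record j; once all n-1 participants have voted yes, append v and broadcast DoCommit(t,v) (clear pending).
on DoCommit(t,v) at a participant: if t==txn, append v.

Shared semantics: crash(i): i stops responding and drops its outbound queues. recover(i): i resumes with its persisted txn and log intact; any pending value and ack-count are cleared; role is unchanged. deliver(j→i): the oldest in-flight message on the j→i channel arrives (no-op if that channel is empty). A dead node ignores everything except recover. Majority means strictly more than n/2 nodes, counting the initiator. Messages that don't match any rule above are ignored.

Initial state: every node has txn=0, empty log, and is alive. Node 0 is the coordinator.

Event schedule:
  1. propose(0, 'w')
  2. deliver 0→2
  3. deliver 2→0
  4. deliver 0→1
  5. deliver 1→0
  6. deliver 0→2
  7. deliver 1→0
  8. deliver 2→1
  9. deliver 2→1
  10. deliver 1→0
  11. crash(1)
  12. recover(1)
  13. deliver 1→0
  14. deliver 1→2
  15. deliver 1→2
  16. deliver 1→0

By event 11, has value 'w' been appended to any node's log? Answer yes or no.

yes

[1] propose(0,'w') → N0(coor t1 [-])
[2] deliver 0→2 → N2(part t1 [-])
[3] deliver 2→0 → ∅
[4] deliver 0→1 → N1(part t1 [-])
[5] deliver 1→0 → N0(coor t1 [w])
[6] deliver 0→2 → N2(part t1 [w])
[7] deliver 1→0 → ∅
[8] deliver 2→1 → ∅
[9] deliver 2→1 → ∅
[10] deliver 1→0 → ∅
[11] crash(1) → N1(✗part t1 [-])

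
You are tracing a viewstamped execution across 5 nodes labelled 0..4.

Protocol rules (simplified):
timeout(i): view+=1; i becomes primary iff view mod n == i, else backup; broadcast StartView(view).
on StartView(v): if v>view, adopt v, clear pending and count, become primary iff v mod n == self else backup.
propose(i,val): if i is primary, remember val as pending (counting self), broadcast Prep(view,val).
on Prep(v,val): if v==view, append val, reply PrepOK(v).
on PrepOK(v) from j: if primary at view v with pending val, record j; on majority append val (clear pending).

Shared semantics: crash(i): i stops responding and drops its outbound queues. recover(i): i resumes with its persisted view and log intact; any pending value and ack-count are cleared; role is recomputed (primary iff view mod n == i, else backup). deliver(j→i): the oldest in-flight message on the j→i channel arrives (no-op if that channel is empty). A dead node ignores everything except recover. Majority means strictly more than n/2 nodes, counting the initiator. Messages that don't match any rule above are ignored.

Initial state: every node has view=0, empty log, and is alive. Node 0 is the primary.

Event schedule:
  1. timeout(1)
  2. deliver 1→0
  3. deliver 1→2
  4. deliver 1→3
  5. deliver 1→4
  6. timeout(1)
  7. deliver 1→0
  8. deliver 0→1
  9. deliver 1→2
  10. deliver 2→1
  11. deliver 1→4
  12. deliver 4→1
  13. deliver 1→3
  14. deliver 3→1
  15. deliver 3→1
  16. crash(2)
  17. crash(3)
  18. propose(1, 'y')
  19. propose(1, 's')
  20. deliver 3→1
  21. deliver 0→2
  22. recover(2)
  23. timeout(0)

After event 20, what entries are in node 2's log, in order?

after 1 — timeout(1): n1:prim/v1/[-]
after 2 — deliver 1→0: n0:back/v1/[-]
after 3 — deliver 1→2: n2:back/v1/[-]
after 4 — deliver 1→3: n3:back/v1/[-]
after 5 — deliver 1→4: n4:back/v1/[-]
after 6 — timeout(1): n1:back/v2/[-]
after 7 — deliver 1→0: n0:back/v2/[-]
after 8 — deliver 0→1: ·
after 9 — deliver 1→2: n2:prim/v2/[-]
after 10 — deliver 2→1: ·
after 11 — deliver 1→4: n4:back/v2/[-]
after 12 — deliver 4→1: ·
after 13 — deliver 1→3: n3:back/v2/[-]
after 14 — deliver 3→1: ·
after 15 — deliver 3→1: ·
after 16 — crash(2): n2:✗prim/v2/[-]
after 17 — crash(3): n3:✗back/v2/[-]
after 18 — propose(1,'y'): ·
after 19 — propose(1,'s'): ·
after 20 — deliver 3→1: ·

empty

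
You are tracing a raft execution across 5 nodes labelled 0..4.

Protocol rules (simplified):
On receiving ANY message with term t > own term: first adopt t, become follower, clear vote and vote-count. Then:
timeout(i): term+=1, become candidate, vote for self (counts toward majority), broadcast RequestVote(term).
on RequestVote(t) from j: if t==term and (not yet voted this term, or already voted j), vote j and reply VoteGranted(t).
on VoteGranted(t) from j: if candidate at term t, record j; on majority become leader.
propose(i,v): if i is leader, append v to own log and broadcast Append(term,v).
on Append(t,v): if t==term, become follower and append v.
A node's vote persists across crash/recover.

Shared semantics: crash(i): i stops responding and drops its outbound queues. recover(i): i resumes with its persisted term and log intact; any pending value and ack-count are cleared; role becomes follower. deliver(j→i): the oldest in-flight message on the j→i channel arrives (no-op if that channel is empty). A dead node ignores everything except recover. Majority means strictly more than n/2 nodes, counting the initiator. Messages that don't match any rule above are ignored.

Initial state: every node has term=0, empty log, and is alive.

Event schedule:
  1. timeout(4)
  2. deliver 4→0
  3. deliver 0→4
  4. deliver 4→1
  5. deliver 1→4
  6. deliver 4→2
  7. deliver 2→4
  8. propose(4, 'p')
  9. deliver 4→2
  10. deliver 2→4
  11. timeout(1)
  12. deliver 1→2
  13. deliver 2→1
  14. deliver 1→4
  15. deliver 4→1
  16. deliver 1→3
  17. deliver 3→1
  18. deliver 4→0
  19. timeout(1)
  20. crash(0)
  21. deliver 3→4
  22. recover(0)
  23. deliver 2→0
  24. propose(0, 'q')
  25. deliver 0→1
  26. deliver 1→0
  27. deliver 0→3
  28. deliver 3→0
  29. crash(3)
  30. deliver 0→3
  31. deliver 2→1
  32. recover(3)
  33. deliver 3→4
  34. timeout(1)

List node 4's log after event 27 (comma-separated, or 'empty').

p

[1] timeout(4) → N4(cand t1 [-])
[2] deliver 4→0 → N0(foll t1 [-])
[3] deliver 0→4 → ∅
[4] deliver 4→1 → N1(foll t1 [-])
[5] deliver 1→4 → N4(lead t1 [-])
[6] deliver 4→2 → N2(foll t1 [-])
[7] deliver 2→4 → ∅
[8] propose(4,'p') → N4(lead t1 [p])
[9] deliver 4→2 → N2(foll t1 [p])
[10] deliver 2→4 → ∅
[11] timeout(1) → N1(cand t2 [-])
[12] deliver 1→2 → N2(foll t2 [p])
[13] deliver 2→1 → ∅
[14] deliver 1→4 → N4(foll t2 [p])
[15] deliver 4→1 → ∅
[16] deliver 1→3 → N3(foll t2 [-])
[17] deliver 3→1 → N1(lead t2 [-])
[18] deliver 4→0 → N0(foll t1 [p])
[19] timeout(1) → N1(cand t3 [-])
[20] crash(0) → N0(✗foll t1 [p])
[21] deliver 3→4 → ∅
[22] recover(0) → N0(foll t1 [p])
[23] deliver 2→0 → ∅
[24] propose(0,'q') → ∅
[25] deliver 0→1 → ∅
[26] deliver 1→0 → N0(foll t2 [p])
[27] deliver 0→3 → ∅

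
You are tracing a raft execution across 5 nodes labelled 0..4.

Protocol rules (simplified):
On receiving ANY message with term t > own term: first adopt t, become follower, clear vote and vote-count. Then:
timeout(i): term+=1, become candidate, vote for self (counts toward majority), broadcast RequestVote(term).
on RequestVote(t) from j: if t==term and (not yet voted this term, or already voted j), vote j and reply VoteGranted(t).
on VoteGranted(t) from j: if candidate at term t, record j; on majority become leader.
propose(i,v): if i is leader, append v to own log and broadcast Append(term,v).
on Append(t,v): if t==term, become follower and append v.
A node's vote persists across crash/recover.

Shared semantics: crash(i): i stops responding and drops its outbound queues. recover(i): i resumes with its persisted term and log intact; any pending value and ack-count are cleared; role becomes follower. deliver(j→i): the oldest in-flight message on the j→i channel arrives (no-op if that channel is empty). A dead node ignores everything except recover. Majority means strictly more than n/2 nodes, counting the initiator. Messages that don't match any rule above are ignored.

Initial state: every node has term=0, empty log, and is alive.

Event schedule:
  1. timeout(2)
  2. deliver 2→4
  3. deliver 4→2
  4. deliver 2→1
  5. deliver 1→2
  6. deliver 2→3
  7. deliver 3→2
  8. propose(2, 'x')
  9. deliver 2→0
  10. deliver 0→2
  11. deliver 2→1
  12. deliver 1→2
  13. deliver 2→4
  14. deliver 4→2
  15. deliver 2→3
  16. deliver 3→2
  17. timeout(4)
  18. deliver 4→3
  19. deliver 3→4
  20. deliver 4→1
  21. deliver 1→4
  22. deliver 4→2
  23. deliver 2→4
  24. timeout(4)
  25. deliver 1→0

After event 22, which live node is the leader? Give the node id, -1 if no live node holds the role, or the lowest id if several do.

4

after 1 — timeout(2): n2:cand/t1/[-]
after 2 — deliver 2→4: n4:foll/t1/[-]
after 3 — deliver 4→2: ·
after 4 — deliver 2→1: n1:foll/t1/[-]
after 5 — deliver 1→2: n2:lead/t1/[-]
after 6 — deliver 2→3: n3:foll/t1/[-]
after 7 — deliver 3→2: ·
after 8 — propose(2,'x'): n2:lead/t1/[x]
after 9 — deliver 2→0: n0:foll/t1/[-]
after 10 — deliver 0→2: ·
after 11 — deliver 2→1: n1:foll/t1/[x]
after 12 — deliver 1→2: ·
after 13 — deliver 2→4: n4:foll/t1/[x]
after 14 — deliver 4→2: ·
after 15 — deliver 2→3: n3:foll/t1/[x]
after 16 — deliver 3→2: ·
after 17 — timeout(4): n4:cand/t2/[x]
after 18 — deliver 4→3: n3:foll/t2/[x]
after 19 — deliver 3→4: ·
after 20 — deliver 4→1: n1:foll/t2/[x]
after 21 — deliver 1→4: n4:lead/t2/[x]
after 22 — deliver 4→2: n2:foll/t2/[x]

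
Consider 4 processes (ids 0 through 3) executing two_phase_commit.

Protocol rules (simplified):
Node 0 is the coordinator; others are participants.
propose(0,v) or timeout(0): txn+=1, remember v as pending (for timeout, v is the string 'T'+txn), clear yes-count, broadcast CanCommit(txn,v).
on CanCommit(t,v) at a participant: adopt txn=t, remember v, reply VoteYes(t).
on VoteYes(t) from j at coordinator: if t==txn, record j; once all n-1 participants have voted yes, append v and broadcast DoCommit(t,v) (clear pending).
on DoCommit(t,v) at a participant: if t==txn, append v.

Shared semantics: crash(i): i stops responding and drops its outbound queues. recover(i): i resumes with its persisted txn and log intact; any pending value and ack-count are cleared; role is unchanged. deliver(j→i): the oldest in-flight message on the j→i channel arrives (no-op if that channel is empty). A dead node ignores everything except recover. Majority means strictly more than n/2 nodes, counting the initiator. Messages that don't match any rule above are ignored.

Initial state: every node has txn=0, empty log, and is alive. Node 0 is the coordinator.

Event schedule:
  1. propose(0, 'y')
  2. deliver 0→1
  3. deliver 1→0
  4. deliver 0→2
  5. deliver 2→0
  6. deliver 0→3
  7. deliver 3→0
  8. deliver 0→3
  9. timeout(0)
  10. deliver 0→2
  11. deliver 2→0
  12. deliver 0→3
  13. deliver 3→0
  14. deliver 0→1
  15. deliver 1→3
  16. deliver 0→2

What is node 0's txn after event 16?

2

e1 propose(0,'y'): 0[coor,t=1,-]
e2 deliver 0→1: 1[part,t=1,-]
e3 deliver 1→0: ·
e4 deliver 0→2: 2[part,t=1,-]
e5 deliver 2→0: ·
e6 deliver 0→3: 3[part,t=1,-]
e7 deliver 3→0: 0[coor,t=1,y]
e8 deliver 0→3: 3[part,t=1,y]
e9 timeout(0): 0[coor,t=2,y]
e10 deliver 0→2: 2[part,t=1,y]
e11 deliver 2→0: ·
e12 deliver 0→3: 3[part,t=2,y]
e13 deliver 3→0: ·
e14 deliver 0→1: 1[part,t=1,y]
e15 deliver 1→3: ·
e16 deliver 0→2: 2[part,t=2,y]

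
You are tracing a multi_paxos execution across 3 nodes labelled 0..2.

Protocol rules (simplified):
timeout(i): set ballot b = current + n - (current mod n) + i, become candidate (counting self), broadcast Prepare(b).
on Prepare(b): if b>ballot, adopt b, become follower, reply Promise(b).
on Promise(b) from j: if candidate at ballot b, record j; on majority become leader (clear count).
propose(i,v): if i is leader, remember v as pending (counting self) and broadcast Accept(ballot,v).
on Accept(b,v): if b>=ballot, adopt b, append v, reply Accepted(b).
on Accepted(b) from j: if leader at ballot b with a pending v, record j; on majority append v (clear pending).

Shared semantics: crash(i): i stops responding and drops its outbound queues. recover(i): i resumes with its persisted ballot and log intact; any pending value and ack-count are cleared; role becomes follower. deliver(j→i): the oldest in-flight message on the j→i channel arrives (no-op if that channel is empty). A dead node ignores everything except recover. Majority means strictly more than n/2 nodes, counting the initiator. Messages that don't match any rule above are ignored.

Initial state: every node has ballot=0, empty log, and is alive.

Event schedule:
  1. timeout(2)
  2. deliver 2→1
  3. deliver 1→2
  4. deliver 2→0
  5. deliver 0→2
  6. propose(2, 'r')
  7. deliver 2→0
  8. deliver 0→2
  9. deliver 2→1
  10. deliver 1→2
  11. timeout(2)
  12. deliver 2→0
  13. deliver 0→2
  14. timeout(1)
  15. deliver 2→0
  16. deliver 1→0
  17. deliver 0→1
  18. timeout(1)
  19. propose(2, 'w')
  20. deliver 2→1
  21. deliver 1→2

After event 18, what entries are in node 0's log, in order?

r

e1 timeout(2): 2[cand,b=5,-]
e2 deliver 2→1: 1[foll,b=5,-]
e3 deliver 1→2: 2[lead,b=5,-]
e4 deliver 2→0: 0[foll,b=5,-]
e5 deliver 0→2: ·
e6 propose(2,'r'): ·
e7 deliver 2→0: 0[foll,b=5,r]
e8 deliver 0→2: 2[lead,b=5,r]
e9 deliver 2→1: 1[foll,b=5,r]
e10 deliver 1→2: ·
e11 timeout(2): 2[cand,b=8,r]
e12 deliver 2→0: 0[foll,b=8,r]
e13 deliver 0→2: 2[lead,b=8,r]
e14 timeout(1): 1[cand,b=7,r]
e15 deliver 2→0: ·
e16 deliver 1→0: ·
e17 deliver 0→1: ·
e18 timeout(1): 1[cand,b=10,r]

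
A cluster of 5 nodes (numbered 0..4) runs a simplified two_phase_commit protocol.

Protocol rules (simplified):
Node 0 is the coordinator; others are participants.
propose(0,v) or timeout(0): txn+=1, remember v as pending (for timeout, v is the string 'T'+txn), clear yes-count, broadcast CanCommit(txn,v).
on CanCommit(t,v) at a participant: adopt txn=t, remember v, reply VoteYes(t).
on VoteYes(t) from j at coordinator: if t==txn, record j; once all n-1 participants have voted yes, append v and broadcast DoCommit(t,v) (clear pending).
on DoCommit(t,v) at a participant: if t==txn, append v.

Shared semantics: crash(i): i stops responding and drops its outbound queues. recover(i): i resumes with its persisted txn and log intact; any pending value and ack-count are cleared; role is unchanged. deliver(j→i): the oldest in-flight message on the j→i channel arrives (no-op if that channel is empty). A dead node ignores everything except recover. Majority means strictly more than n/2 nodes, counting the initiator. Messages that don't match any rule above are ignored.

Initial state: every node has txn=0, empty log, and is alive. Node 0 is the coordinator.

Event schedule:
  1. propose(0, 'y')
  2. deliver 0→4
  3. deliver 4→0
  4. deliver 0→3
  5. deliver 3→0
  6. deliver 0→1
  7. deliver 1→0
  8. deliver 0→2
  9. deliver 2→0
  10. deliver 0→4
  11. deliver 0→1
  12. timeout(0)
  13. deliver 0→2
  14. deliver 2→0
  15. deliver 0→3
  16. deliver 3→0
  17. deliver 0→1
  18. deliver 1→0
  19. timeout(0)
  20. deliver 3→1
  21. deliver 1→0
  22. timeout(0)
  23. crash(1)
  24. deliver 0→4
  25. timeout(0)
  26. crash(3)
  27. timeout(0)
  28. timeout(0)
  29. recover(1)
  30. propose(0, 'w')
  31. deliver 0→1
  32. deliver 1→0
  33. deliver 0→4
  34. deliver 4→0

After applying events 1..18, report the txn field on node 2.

1. propose(0,'y'):  <0:coor t1 ->
2. deliver 0→4:  <4:part t1 ->
3. deliver 4→0:  nop
4. deliver 0→3:  <3:part t1 ->
5. deliver 3→0:  nop
6. deliver 0→1:  <1:part t1 ->
7. deliver 1→0:  nop
8. deliver 0→2:  <2:part t1 ->
9. deliver 2→0:  <0:coor t1 y>
10. deliver 0→4:  <4:part t1 y>
11. deliver 0→1:  <1:part t1 y>
12. timeout(0):  <0:coor t2 y>
13. deliver 0→2:  <2:part t1 y>
14. deliver 2→0:  nop
15. deliver 0→3:  <3:part t1 y>
16. deliver 3→0:  nop
17. deliver 0→1:  <1:part t2 y>
18. deliver 1→0:  nop

1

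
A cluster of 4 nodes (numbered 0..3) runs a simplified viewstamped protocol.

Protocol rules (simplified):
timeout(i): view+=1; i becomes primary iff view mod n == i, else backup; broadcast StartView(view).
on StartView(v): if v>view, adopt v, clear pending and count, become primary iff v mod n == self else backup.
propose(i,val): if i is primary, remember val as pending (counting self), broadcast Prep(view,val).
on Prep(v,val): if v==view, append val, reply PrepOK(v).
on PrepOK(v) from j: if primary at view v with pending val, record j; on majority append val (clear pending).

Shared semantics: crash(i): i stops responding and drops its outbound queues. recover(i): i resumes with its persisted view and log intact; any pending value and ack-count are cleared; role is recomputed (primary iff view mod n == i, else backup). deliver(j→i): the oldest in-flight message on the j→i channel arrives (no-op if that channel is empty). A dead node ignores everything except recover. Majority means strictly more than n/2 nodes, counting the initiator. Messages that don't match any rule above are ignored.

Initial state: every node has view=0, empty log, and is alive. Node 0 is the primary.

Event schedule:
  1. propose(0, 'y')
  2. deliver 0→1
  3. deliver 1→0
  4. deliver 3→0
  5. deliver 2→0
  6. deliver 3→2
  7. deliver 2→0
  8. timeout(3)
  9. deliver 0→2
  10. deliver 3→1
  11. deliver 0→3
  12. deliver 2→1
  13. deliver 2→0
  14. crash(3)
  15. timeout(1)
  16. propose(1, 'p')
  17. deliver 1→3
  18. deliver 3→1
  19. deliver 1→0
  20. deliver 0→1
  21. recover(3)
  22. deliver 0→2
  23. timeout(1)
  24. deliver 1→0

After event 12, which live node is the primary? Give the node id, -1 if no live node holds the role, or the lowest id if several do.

1. propose(0,'y'):  nop
2. deliver 0→1:  <1:back v0 y>
3. deliver 1→0:  nop
4. deliver 3→0:  nop
5. deliver 2→0:  nop
6. deliver 3→2:  nop
7. deliver 2→0:  nop
8. timeout(3):  <3:back v1 ->
9. deliver 0→2:  <2:back v0 y>
10. deliver 3→1:  <1:prim v1 y>
11. deliver 0→3:  nop
12. deliver 2→1:  nop

0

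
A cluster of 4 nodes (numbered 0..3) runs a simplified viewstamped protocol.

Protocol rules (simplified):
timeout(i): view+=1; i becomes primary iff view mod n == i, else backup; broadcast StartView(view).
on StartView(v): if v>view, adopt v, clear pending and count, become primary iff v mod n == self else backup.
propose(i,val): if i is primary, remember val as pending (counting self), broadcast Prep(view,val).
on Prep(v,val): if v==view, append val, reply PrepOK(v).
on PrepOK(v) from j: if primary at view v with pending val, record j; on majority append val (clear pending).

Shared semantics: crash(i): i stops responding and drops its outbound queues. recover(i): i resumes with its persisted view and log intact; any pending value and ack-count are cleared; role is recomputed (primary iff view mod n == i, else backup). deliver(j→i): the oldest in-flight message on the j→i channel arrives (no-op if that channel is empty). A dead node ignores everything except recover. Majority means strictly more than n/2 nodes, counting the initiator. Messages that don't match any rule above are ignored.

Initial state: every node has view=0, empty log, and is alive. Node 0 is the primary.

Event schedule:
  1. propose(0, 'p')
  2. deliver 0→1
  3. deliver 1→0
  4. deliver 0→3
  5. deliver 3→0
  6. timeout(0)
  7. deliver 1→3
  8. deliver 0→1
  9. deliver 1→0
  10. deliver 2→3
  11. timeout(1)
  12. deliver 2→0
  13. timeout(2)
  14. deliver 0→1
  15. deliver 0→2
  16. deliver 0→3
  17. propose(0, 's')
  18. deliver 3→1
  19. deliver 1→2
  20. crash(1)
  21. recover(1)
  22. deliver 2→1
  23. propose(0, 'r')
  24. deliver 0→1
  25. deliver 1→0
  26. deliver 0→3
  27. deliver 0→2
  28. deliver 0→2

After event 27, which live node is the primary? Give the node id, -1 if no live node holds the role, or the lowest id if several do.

2

e1 propose(0,'p'): ·
e2 deliver 0→1: 1[back,v=0,p]
e3 deliver 1→0: ·
e4 deliver 0→3: 3[back,v=0,p]
e5 deliver 3→0: 0[prim,v=0,p]
e6 timeout(0): 0[back,v=1,p]
e7 deliver 1→3: ·
e8 deliver 0→1: 1[prim,v=1,p]
e9 deliver 1→0: ·
e10 deliver 2→3: ·
e11 timeout(1): 1[back,v=2,p]
e12 deliver 2→0: ·
e13 timeout(2): 2[back,v=1,-]
e14 deliver 0→1: ·
e15 deliver 0→2: ·
e16 deliver 0→3: 3[back,v=1,p]
e17 propose(0,'s'): ·
e18 deliver 3→1: ·
e19 deliver 1→2: 2[prim,v=2,-]
e20 crash(1): 1[✗back,v=2,p]
e21 recover(1): 1[back,v=2,p]
e22 deliver 2→1: ·
e23 propose(0,'r'): ·
e24 deliver 0→1: ·
e25 deliver 1→0: ·
e26 deliver 0→3: ·
e27 deliver 0→2: ·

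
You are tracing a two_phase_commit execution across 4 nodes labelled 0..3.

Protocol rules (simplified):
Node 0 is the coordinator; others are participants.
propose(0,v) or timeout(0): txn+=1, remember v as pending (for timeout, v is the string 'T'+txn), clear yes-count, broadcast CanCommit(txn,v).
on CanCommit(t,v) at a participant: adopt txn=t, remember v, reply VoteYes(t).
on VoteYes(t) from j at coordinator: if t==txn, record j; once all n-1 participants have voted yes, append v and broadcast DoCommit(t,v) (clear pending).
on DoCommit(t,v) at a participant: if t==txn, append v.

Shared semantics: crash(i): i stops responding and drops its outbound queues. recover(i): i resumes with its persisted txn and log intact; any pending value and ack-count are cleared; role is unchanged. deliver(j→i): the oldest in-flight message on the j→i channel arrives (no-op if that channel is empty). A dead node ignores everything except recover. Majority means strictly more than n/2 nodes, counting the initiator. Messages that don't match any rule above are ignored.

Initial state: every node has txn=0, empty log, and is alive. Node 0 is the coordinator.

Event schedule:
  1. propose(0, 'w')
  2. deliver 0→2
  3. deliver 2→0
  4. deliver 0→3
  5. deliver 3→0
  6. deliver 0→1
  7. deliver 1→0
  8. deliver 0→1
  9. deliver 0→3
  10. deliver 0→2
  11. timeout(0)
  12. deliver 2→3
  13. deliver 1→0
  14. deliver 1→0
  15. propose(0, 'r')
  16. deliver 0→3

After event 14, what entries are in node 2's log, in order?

w

1. propose(0,'w'):  <0:coor t1 ->
2. deliver 0→2:  <2:part t1 ->
3. deliver 2→0:  nop
4. deliver 0→3:  <3:part t1 ->
5. deliver 3→0:  nop
6. deliver 0→1:  <1:part t1 ->
7. deliver 1→0:  <0:coor t1 w>
8. deliver 0→1:  <1:part t1 w>
9. deliver 0→3:  <3:part t1 w>
10. deliver 0→2:  <2:part t1 w>
11. timeout(0):  <0:coor t2 w>
12. deliver 2→3:  nop
13. deliver 1→0:  nop
14. deliver 1→0:  nop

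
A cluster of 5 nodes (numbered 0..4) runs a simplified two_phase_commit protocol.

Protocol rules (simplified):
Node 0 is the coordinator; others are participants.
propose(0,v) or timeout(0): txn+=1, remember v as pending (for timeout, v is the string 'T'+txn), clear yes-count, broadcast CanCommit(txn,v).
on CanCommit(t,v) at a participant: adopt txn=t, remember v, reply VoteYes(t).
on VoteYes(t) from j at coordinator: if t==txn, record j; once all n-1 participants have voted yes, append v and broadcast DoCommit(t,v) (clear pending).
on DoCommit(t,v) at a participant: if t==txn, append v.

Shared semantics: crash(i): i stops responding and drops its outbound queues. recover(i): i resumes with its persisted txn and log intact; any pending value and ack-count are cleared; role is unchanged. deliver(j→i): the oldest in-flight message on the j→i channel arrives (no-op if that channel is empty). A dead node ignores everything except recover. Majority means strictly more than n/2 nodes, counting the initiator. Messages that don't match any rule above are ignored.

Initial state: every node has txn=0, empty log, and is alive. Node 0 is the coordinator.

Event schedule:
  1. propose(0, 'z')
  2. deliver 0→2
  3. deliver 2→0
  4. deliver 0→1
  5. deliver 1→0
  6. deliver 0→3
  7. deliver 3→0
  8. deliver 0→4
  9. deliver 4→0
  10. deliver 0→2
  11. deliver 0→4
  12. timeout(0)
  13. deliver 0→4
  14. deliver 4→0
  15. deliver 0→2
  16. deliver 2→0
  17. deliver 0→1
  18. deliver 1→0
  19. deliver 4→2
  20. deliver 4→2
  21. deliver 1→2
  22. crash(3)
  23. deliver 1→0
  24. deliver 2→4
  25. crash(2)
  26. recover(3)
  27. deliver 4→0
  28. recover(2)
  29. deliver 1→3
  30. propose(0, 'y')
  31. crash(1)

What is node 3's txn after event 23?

1. propose(0,'z'):  <0:coor t1 ->
2. deliver 0→2:  <2:part t1 ->
3. deliver 2→0:  nop
4. deliver 0→1:  <1:part t1 ->
5. deliver 1→0:  nop
6. deliver 0→3:  <3:part t1 ->
7. deliver 3→0:  nop
8. deliver 0→4:  <4:part t1 ->
9. deliver 4→0:  <0:coor t1 z>
10. deliver 0→2:  <2:part t1 z>
11. deliver 0→4:  <4:part t1 z>
12. timeout(0):  <0:coor t2 z>
13. deliver 0→4:  <4:part t2 z>
14. deliver 4→0:  nop
15. deliver 0→2:  <2:part t2 z>
16. deliver 2→0:  nop
17. deliver 0→1:  <1:part t1 z>
18. deliver 1→0:  nop
19. deliver 4→2:  nop
20. deliver 4→2:  nop
21. deliver 1→2:  nop
22. crash(3):  <3:✗part t1 ->
23. deliver 1→0:  nop

1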